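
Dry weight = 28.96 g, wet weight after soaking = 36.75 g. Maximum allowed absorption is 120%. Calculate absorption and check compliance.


WA = (36.75 - 28.96) / 28.96 x 100 = 26.9%
Maximum allowed: 120%
Compliant: Yes


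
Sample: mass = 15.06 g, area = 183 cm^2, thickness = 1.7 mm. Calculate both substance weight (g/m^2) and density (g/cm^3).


SW = 15.06 / 183 x 10000 = 823.0 g/m^2
Volume = 183 x 1.7 / 10 = 31.11 cm^3
Density = 15.06 / 31.11 = 0.484 g/cm^3


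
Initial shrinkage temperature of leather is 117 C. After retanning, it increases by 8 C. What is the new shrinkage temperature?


125 C


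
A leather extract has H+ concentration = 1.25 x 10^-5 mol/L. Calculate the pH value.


pH = 4.90

pH = -log10[H+]
pH = -log10(1.25 x 10^-5) = 4.90


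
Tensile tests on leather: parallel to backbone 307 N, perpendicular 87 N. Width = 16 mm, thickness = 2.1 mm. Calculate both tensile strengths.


Area = 16 x 2.1 = 33.6 mm^2
TS (parallel) = 307 / 33.6 = 9.14 N/mm^2
TS (perpendicular) = 87 / 33.6 = 2.59 N/mm^2


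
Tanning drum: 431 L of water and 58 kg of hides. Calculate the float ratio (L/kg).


Float ratio = water / hide weight
Ratio = 431 / 58 = 7.4


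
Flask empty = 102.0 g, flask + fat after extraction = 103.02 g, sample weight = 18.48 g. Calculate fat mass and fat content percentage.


Fat mass = 103.02 - 102.0 = 1.02 g
Fat% = 1.02 / 18.48 x 100 = 5.5%


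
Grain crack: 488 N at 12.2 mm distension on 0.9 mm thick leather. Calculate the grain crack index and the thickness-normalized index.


Crack index = 488 / 12.2 = 40.0 N/mm
Normalized = 40.0 / 0.9 = 44.4 N/mm per mm


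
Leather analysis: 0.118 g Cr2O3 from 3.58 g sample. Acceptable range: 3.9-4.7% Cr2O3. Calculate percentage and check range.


Cr2O3% = 0.118 / 3.58 x 100 = 3.30%
Acceptable range: 3.9 to 4.7%
Within range: No


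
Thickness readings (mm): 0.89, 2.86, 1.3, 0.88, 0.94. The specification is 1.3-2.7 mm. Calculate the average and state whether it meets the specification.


Average = 1.37 mm
Within specification: Yes

Sum = 6.87
Average = 6.87 / 5 = 1.37 mm
Specification range: 1.3 to 2.7 mm
Within spec: Yes


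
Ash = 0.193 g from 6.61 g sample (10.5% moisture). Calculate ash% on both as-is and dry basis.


As-is ash% = 0.193 / 6.61 x 100 = 2.92%
Dry mass = 6.61 x (100 - 10.5) / 100 = 5.91595 g
Dry-basis ash% = 0.193 / 5.91595 x 100 = 3.26%


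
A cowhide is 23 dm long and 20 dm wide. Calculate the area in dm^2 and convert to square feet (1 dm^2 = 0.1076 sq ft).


460 dm^2
49.50 sq ft


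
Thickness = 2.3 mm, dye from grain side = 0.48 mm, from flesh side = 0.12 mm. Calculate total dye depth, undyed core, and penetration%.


Total dyed = 0.48 + 0.12 = 0.60 mm
Undyed core = 2.3 - 0.60 = 1.70 mm
Penetration = 0.60 / 2.3 x 100 = 26.1%


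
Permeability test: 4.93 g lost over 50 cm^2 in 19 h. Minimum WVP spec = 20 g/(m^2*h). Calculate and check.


WVP = 51.89 g/(m^2*h)
Meets specification: Yes


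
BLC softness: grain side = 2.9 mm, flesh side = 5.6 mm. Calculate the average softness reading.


4.25 mm


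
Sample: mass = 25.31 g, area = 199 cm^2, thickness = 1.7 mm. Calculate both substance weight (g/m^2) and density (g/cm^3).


Substance weight = 1271.9 g/m^2
Density = 0.748 g/cm^3

SW = 25.31 / 199 x 10000 = 1271.9 g/m^2
Volume = 199 x 1.7 / 10 = 33.83 cm^3
Density = 25.31 / 33.83 = 0.748 g/cm^3


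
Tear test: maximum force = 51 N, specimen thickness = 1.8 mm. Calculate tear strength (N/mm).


28.3 N/mm

Tear strength = force / thickness
Tear = 51 / 1.8 = 28.3 N/mm


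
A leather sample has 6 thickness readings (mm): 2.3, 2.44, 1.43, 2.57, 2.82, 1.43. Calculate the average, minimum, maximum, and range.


Sum = 12.99
Average = 12.99 / 6 = 2.17 mm
Minimum = 1.43 mm
Maximum = 2.82 mm
Range = 2.82 - 1.43 = 1.39 mm


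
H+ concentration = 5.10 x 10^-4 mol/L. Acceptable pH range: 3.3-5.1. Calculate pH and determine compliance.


pH = 3.29
Compliant: No


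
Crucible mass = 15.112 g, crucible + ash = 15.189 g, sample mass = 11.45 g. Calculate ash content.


Ash mass = 0.077 g
Ash content = 0.67%


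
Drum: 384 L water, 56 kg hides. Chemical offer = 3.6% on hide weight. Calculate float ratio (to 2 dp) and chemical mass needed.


Float ratio = 6.86
Chemical needed = 2.016 kg

Float ratio = 384 / 56 = 6.86
Chemical = 56 x 3.6 / 100 = 2.016 kg


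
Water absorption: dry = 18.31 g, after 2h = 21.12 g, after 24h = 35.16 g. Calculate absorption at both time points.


WA (2h) = (21.12 - 18.31) / 18.31 x 100 = 15.3%
WA (24h) = (35.16 - 18.31) / 18.31 x 100 = 92.0%


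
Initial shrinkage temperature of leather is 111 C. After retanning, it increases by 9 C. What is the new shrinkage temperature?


New Ts = 111 + 9 = 120 C


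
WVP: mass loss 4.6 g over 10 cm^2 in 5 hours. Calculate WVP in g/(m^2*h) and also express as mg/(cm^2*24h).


WVP = 4.6 / (10 x 5) x 10000 = 920.00 g/(m^2*h)
Mass loss in mg = 4.6 x 1000 = 4600 mg
Per cm^2 per 24h in mg: 4600 x 24 / (10 x 5) = 110400 / 50 = 2208.00 mg/(cm^2*24h)


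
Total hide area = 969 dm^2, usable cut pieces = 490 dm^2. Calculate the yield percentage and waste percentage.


Yield = 490 / 969 x 100 = 50.6%
Waste = 969 - 490 = 479 dm^2
Waste% = 100 - 50.6 = 49.4%


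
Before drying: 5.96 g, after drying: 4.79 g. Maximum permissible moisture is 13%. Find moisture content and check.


MC = (5.96 - 4.79) / 5.96 x 100 = 19.6%
Maximum: 13%
Acceptable: No


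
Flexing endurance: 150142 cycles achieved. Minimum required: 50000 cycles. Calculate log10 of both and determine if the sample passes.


log10(150142) = 5.18
log10(50000) = 4.70
Passes: Yes


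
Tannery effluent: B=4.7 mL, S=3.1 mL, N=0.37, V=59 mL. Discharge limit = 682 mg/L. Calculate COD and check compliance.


COD = (4.7 - 3.1) x 0.37 x 8000 / 59 = 80.3 mg/L
Limit: 682 mg/L
Compliant: Yes


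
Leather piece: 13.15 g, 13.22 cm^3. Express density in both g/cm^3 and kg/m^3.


Density = 13.15 / 13.22 = 0.995 g/cm^3
Convert: 0.995 x 1000 = 995 kg/m^3


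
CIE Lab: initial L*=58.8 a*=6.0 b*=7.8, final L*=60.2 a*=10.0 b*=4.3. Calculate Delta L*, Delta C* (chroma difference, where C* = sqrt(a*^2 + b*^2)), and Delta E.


Delta L* = 1.4
Delta C* = 1.04
Delta E = 5.50

Delta L* = 60.2 - 58.8 = 1.4
C1* = sqrt((6.0)^2 + (7.8)^2) = 9.841
C2* = sqrt((10.0)^2 + (4.3)^2) = 10.885
Delta C* = 10.885 - 9.841 = 1.04
Delta E = sqrt((1.4)^2 + (4.0)^2 + (-3.5)^2) = 5.50


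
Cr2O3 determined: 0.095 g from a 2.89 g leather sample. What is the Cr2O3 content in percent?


3.29%

Cr2O3% = 0.095 / 2.89 x 100
Cr2O3% = 3.29%


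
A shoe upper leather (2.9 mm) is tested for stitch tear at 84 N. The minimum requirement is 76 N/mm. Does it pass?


STS = 84 / 2.9 = 29.0 N/mm
Minimum required: 76 N/mm
Passes: No


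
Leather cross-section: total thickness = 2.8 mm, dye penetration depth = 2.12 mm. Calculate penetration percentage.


Penetration% = 2.12 / 2.8 x 100
Penetration = 75.7%


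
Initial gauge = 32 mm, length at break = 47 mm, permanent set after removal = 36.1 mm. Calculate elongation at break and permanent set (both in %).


Elongation at break = 46.9%
Permanent set = 12.8%

Elongation at break = (47 - 32) / 32 x 100 = 46.9%
Permanent set = (36.1 - 32) / 32 x 100 = 12.8%


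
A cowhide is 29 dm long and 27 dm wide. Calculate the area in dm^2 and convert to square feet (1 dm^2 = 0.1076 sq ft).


Area = 29 x 27 = 783 dm^2
Conversion: 783 x 0.1076 = 84.25 sq ft


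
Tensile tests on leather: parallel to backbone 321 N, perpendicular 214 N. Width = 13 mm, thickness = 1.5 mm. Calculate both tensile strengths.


Parallel = 16.46 N/mm^2
Perpendicular = 10.97 N/mm^2

Area = 13 x 1.5 = 19.5 mm^2
TS (parallel) = 321 / 19.5 = 16.46 N/mm^2
TS (perpendicular) = 214 / 19.5 = 10.97 N/mm^2


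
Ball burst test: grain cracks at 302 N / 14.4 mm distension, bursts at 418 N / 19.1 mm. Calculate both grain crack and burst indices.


Crack index = 302 / 14.4 = 21.0 N/mm
Burst index = 418 / 19.1 = 21.9 N/mm


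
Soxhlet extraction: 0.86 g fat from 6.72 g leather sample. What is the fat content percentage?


12.8%

Fat content = 0.86 / 6.72 x 100
Fat = 12.8%


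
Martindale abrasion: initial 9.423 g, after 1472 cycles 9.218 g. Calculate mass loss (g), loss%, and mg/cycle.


Loss = 9.423 - 9.218 = 0.205 g
Loss% = 0.205 / 9.423 x 100 = 2.18%
Rate = 0.205 / 1472 x 1000 = 0.139 mg/cycle


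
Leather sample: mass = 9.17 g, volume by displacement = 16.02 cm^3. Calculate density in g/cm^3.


0.572 g/cm^3


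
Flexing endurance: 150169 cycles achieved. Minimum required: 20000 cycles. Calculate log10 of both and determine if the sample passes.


log10(150169) = 5.18
log10(20000) = 4.30
Passes: Yes


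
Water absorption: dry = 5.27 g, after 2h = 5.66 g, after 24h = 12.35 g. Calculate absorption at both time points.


2h absorption = 7.4%
24h absorption = 134.3%

WA (2h) = (5.66 - 5.27) / 5.27 x 100 = 7.4%
WA (24h) = (12.35 - 5.27) / 5.27 x 100 = 134.3%


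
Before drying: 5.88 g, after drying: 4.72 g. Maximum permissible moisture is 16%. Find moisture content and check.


MC = (5.88 - 4.72) / 5.88 x 100 = 19.7%
Maximum: 16%
Acceptable: No


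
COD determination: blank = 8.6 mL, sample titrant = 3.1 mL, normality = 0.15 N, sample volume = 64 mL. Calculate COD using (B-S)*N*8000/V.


COD = (8.6 - 3.1) x 0.15 x 8000 / 64
COD = 5.5 x 0.15 x 8000 / 64
COD = 103.1 mg/L


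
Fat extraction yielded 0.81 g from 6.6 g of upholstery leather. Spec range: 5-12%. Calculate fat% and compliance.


Fat content = 12.3%
Compliant: No


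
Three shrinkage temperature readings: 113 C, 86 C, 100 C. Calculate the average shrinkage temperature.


Average = (113 + 86 + 100) / 3
Average = 299 / 3 = 99.7 C


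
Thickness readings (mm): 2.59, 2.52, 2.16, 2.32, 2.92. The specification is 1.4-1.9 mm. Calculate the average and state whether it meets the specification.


Sum = 12.51
Average = 12.51 / 5 = 2.50 mm
Specification range: 1.4 to 1.9 mm
Within spec: No


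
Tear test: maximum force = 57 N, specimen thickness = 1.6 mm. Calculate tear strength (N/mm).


35.6 N/mm

Tear strength = force / thickness
Tear = 57 / 1.6 = 35.6 N/mm


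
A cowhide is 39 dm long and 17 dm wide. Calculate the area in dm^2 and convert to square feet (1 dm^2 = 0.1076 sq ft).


Area = 39 x 17 = 663 dm^2
Conversion: 663 x 0.1076 = 71.34 sq ft


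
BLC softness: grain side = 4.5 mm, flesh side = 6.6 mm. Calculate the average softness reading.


Average = (4.5 + 6.6) / 2
Average = 5.55 mm


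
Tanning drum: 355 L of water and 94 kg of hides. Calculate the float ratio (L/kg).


3.8


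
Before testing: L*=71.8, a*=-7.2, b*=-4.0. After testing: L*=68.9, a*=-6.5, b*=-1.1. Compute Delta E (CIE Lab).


dL = 68.9 - 71.8 = -2.9
da = -6.5 - (-7.2) = 0.7
db = -1.1 - (-4.0) = 2.9
dE = sqrt((-2.9)^2 + (0.7)^2 + (2.9)^2) = 4.16


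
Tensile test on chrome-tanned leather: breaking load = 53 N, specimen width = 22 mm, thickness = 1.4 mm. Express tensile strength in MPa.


1.72 MPa

Cross-section = 22 x 1.4 = 30.8 mm^2
TS = 53 / 30.8 = 1.72 MPa
(1 N/mm^2 = 1 MPa)


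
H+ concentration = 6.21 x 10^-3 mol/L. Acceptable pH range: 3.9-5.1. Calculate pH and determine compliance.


pH = 2.21
Compliant: No

pH = -log10(6.21 x 10^-3) = 2.21
Range: 3.9 to 5.1
Compliant: No


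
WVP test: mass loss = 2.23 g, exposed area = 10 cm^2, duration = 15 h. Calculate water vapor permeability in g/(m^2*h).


WVP = mass_loss / (area x time) x 10000
WVP = 2.23 / (10 x 15) x 10000
WVP = 2.23 / 150 x 10000 = 148.67 g/(m^2*h)


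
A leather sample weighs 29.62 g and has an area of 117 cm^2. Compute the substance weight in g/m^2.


Substance weight = mass / area x 10000
SW = 29.62 / 117 x 10000
SW = 2531.6 g/m^2


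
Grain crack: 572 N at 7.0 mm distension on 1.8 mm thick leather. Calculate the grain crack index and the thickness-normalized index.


Crack index = 81.7 N/mm
Normalized index = 45.4 N/mm per mm

Crack index = 572 / 7.0 = 81.7 N/mm
Normalized = 81.7 / 1.8 = 45.4 N/mm per mm


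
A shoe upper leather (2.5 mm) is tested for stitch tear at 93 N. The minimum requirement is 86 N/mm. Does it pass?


STS = 93 / 2.5 = 37.2 N/mm
Minimum required: 86 N/mm
Passes: No


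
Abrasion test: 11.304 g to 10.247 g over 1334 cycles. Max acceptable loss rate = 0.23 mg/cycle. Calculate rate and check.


Loss = 11.304 - 10.247 = 1.057 g
Rate = 1.057 g / 1334 cycles x 1000 = 0.792 mg/cycle
Max = 0.23 mg/cycle
Passes: No


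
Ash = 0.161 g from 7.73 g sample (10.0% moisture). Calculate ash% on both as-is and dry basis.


As-is ash% = 0.161 / 7.73 x 100 = 2.08%
Dry mass = 7.73 x (100 - 10.0) / 100 = 6.957 g
Dry-basis ash% = 0.161 / 6.957 x 100 = 2.31%


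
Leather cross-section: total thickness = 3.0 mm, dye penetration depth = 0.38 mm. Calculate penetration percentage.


12.7%

Penetration% = 0.38 / 3.0 x 100
Penetration = 12.7%


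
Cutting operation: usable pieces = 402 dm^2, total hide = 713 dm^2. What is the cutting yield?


56.4%


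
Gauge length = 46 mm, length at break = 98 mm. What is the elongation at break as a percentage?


113.0%

Extension = 98 - 46 = 52 mm
Elongation = 52 / 46 x 100 = 113.0%


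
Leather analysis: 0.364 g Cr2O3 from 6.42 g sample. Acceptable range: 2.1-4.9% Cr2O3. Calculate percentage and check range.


Cr2O3% = 0.364 / 6.42 x 100 = 5.67%
Acceptable range: 2.1 to 4.9%
Within range: No


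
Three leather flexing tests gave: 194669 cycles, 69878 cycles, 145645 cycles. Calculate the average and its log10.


Average = 136731 cycles
log10 = 5.14


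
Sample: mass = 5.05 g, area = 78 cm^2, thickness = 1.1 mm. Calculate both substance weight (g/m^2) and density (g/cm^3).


Substance weight = 647.4 g/m^2
Density = 0.589 g/cm^3


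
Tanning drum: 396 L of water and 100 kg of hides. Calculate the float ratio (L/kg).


Float ratio = water / hide weight
Ratio = 396 / 100 = 4.0


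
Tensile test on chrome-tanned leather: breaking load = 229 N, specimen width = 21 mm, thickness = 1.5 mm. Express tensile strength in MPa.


Cross-section = 21 x 1.5 = 31.5 mm^2
TS = 229 / 31.5 = 7.27 MPa
(1 N/mm^2 = 1 MPa)


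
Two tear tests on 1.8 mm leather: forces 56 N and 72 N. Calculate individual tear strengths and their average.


Tear 1 = 56 / 1.8 = 31.1 N/mm
Tear 2 = 72 / 1.8 = 40.0 N/mm
Average = (31.1 + 40.0) / 2 = 35.6 N/mm


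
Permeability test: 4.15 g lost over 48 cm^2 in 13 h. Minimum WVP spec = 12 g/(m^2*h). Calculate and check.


WVP = 4.15 / (48 x 13) x 10000 = 66.51 g/(m^2*h)
Minimum: 12 g/(m^2*h)
Meets spec: Yes


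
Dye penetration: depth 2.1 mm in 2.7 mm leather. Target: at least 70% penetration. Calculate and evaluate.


Penetration = 77.8%
Meets target: Yes


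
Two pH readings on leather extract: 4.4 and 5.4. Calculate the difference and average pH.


Difference = 1.0
Average pH = 4.90

Difference = |4.4 - 5.4| = 1.0
Average = (4.4 + 5.4) / 2 = 4.90


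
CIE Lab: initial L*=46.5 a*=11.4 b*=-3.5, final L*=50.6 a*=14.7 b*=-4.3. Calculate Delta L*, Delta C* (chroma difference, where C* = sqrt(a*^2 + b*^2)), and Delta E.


Delta L* = 50.6 - 46.5 = 4.1
C1* = sqrt((11.4)^2 + (-3.5)^2) = 11.925
C2* = sqrt((14.7)^2 + (-4.3)^2) = 15.316
Delta C* = 15.316 - 11.925 = 3.39
Delta E = sqrt((4.1)^2 + (3.3)^2 + (-0.8)^2) = 5.32


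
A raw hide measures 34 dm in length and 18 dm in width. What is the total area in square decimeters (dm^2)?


612 dm^2


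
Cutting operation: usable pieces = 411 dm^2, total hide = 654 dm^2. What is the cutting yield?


62.8%

Yield = usable / total x 100
Yield = 411 / 654 x 100 = 62.8%


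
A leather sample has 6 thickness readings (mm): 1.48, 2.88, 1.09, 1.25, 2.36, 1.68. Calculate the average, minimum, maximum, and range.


Average = 1.79 mm
Min = 1.09 mm
Max = 2.88 mm
Range = 1.79 mm

Sum = 10.74
Average = 10.74 / 6 = 1.79 mm
Minimum = 1.09 mm
Maximum = 2.88 mm
Range = 2.88 - 1.09 = 1.79 mm


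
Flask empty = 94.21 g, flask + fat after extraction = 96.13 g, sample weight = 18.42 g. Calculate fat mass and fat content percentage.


Fat mass = 96.13 - 94.21 = 1.92 g
Fat% = 1.92 / 18.42 x 100 = 10.4%


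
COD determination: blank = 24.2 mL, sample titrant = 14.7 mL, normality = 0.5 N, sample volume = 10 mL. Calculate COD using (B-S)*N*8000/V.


COD = (24.2 - 14.7) x 0.5 x 8000 / 10
COD = 9.5 x 0.5 x 8000 / 10
COD = 3800.0 mg/L


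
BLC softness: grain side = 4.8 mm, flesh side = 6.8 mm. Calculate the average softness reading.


5.80 mm


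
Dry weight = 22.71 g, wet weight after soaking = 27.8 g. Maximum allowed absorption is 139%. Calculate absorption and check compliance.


Absorption = 22.4%
Compliant: Yes

WA = (27.8 - 22.71) / 22.71 x 100 = 22.4%
Maximum allowed: 139%
Compliant: Yes


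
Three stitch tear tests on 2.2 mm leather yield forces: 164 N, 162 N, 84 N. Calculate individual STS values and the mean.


STS1 = 164 / 2.2 = 74.5 N/mm
STS2 = 162 / 2.2 = 73.6 N/mm
STS3 = 84 / 2.2 = 38.2 N/mm
Mean = (74.5 + 73.6 + 38.2) / 3 = 62.1 N/mm


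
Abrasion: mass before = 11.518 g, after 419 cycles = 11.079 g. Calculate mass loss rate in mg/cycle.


Mass loss = 11.518 - 11.079 = 0.439 g
Rate = 0.439 / 419 x 1000 = 1.048 mg/cycle


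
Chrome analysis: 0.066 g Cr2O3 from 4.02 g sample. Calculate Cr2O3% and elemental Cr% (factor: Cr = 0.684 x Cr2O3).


Cr2O3 = 1.64%
Cr = 1.12%

Cr2O3% = 0.066 / 4.02 x 100 = 1.64%
Cr% = 1.64 x 0.684 = 1.12%


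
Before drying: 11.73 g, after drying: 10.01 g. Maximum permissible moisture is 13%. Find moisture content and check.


MC = (11.73 - 10.01) / 11.73 x 100 = 14.7%
Maximum: 13%
Acceptable: No


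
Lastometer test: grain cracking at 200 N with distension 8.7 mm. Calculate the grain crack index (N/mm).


23.0 N/mm

Grain crack index = force / distension
Index = 200 / 8.7 = 23.0 N/mm


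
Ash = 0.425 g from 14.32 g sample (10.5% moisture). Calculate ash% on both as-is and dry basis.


As-is ash = 2.97%
Dry-basis ash = 3.32%


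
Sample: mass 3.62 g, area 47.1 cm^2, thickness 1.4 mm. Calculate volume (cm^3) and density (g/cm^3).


Thickness in cm = 1.4 / 10 = 0.14 cm
Volume = 47.1 x 0.14 = 6.594 cm^3
Density = 3.62 / 6.594 = 0.549 g/cm^3


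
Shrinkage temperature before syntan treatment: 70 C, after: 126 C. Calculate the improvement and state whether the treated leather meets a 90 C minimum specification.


Improvement = 56 C
Meets 90 C spec: Yes

Improvement = 126 - 70 = 56 C
Spec check: 126 C >= 90 C? Yes


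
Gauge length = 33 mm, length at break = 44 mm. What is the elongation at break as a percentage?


33.3%

Extension = 44 - 33 = 11 mm
Elongation = 11 / 33 x 100 = 33.3%


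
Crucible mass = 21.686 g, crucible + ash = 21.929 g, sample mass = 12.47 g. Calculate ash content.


Ash mass = 21.929 - 21.686 = 0.243 g
Ash% = 0.243 / 12.47 x 100 = 1.95%


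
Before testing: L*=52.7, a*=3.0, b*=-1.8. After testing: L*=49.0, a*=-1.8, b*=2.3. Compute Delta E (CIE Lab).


dL = 49.0 - 52.7 = -3.7
da = -1.8 - 3.0 = -4.8
db = 2.3 - (-1.8) = 4.1
dE = sqrt((-3.7)^2 + (-4.8)^2 + (4.1)^2) = 7.32


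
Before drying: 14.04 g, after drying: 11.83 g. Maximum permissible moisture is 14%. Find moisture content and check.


MC = (14.04 - 11.83) / 14.04 x 100 = 15.7%
Maximum: 14%
Acceptable: No


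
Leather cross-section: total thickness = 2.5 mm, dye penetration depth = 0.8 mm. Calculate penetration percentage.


32.0%

Penetration% = 0.8 / 2.5 x 100
Penetration = 32.0%


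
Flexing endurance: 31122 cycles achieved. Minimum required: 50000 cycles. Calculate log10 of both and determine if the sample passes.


log10(31122) = 4.49
log10(50000) = 4.70
Passes: No


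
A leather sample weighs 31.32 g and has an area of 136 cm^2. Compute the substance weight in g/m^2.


2302.9 g/m^2

Substance weight = mass / area x 10000
SW = 31.32 / 136 x 10000
SW = 2302.9 g/m^2


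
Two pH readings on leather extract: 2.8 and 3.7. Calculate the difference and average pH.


Difference = 0.9
Average pH = 3.25

Difference = |2.8 - 3.7| = 0.9
Average = (2.8 + 3.7) / 2 = 3.25


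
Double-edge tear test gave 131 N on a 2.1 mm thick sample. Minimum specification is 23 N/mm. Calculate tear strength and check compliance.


Tear strength = 62.4 N/mm
Compliant: Yes

Tear strength = 131 / 2.1 = 62.4 N/mm
Required minimum = 23 N/mm
Compliant: Yes


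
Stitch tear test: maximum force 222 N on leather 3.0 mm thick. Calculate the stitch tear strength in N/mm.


Stitch tear strength = force / thickness
STS = 222 / 3.0 = 74.0 N/mm


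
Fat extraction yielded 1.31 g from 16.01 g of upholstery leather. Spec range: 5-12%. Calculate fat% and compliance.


Fat content = 8.2%
Compliant: Yes

Fat% = 1.31 / 16.01 x 100 = 8.2%
Spec range: 5-12%
Compliant: Yes


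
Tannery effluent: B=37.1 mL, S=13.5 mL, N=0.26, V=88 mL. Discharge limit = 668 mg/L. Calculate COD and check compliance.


COD = (37.1 - 13.5) x 0.26 x 8000 / 88 = 557.8 mg/L
Limit: 668 mg/L
Compliant: Yes


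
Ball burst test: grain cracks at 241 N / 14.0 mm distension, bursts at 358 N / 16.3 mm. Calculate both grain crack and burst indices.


Crack index = 241 / 14.0 = 17.2 N/mm
Burst index = 358 / 16.3 = 22.0 N/mm


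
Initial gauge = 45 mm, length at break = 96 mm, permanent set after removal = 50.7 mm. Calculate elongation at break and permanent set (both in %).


Elongation at break = (96 - 45) / 45 x 100 = 113.3%
Permanent set = (50.7 - 45) / 45 x 100 = 12.7%


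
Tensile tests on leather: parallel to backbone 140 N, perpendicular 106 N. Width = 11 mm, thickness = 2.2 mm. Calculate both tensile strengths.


Parallel = 5.79 N/mm^2
Perpendicular = 4.38 N/mm^2


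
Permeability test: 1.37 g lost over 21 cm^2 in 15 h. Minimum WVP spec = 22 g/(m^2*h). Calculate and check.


WVP = 1.37 / (21 x 15) x 10000 = 43.49 g/(m^2*h)
Minimum: 22 g/(m^2*h)
Meets spec: Yes


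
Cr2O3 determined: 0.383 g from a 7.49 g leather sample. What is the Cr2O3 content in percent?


5.11%

Cr2O3% = 0.383 / 7.49 x 100
Cr2O3% = 5.11%


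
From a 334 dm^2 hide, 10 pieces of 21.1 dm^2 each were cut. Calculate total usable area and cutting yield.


Total usable = 10 x 21.1 = 211.0 dm^2
Yield = 211.0 / 334 x 100 = 63.2%


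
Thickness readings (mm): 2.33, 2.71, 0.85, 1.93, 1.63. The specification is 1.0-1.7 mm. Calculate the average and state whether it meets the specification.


Average = 1.89 mm
Within specification: No

Sum = 9.45
Average = 9.45 / 5 = 1.89 mm
Specification range: 1.0 to 1.7 mm
Within spec: No


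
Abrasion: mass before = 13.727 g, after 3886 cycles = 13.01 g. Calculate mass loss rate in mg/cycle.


0.185 mg/cycle

Mass loss = 13.727 - 13.01 = 0.717 g
Rate = 0.717 / 3886 x 1000 = 0.185 mg/cycle


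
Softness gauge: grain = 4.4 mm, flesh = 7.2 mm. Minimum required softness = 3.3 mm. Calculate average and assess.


Average = (4.4 + 7.2) / 2 = 5.80 mm
Minimum = 3.3 mm
Meets requirement: Yes


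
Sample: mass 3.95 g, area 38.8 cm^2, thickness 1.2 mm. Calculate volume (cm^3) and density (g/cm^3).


Volume = 4.656 cm^3
Density = 0.848 g/cm^3

Thickness in cm = 1.2 / 10 = 0.12 cm
Volume = 38.8 x 0.12 = 4.656 cm^3
Density = 3.95 / 4.656 = 0.848 g/cm^3


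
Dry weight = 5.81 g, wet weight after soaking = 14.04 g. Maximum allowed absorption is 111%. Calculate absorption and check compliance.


Absorption = 141.7%
Compliant: No


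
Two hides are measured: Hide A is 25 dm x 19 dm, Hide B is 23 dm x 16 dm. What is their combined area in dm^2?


843 dm^2

Hide A area = 25 x 19 = 475 dm^2
Hide B area = 23 x 16 = 368 dm^2
Total = 475 + 368 = 843 dm^2


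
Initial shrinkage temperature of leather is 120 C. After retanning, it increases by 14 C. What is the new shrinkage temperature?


134 C

New Ts = 120 + 14 = 134 C


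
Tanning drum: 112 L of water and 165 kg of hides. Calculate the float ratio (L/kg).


0.7

Float ratio = water / hide weight
Ratio = 112 / 165 = 0.7


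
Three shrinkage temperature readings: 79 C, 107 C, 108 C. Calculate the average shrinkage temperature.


98.0 C

Average = (79 + 107 + 108) / 3
Average = 294 / 3 = 98.0 C


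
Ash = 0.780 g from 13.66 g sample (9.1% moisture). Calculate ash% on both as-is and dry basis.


As-is ash% = 0.780 / 13.66 x 100 = 5.71%
Dry mass = 13.66 x (100 - 9.1) / 100 = 12.41694 g
Dry-basis ash% = 0.780 / 12.41694 x 100 = 6.28%


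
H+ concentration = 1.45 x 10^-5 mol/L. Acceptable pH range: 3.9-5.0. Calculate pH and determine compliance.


pH = -log10(1.45 x 10^-5) = 4.84
Range: 3.9 to 5.0
Compliant: Yes


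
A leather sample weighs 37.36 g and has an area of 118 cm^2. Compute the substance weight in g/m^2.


Substance weight = mass / area x 10000
SW = 37.36 / 118 x 10000
SW = 3166.1 g/m^2


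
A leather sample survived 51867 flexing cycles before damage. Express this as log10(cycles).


4.71

log10(51867) = 4.71


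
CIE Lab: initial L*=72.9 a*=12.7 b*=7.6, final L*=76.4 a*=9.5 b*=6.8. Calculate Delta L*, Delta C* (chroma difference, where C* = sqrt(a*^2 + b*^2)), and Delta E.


Delta L* = 76.4 - 72.9 = 3.5
C1* = sqrt((12.7)^2 + (7.6)^2) = 14.800
C2* = sqrt((9.5)^2 + (6.8)^2) = 11.683
Delta C* = 11.683 - 14.800 = -3.12
Delta E = sqrt((3.5)^2 + (-3.2)^2 + (-0.8)^2) = 4.81


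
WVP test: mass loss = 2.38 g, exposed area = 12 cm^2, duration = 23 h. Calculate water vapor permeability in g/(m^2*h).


WVP = mass_loss / (area x time) x 10000
WVP = 2.38 / (12 x 23) x 10000
WVP = 2.38 / 276 x 10000 = 86.23 g/(m^2*h)


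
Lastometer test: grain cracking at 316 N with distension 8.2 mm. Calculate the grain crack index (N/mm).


Grain crack index = force / distension
Index = 316 / 8.2 = 38.5 N/mm


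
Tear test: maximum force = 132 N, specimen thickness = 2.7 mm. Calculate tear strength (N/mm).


Tear strength = force / thickness
Tear = 132 / 2.7 = 48.9 N/mm


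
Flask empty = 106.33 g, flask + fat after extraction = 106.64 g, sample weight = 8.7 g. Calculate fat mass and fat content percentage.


Fat mass = 0.31 g
Fat content = 3.6%

Fat mass = 106.64 - 106.33 = 0.31 g
Fat% = 0.31 / 8.7 x 100 = 3.6%


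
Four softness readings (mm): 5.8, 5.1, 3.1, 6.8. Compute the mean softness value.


Sum = 5.8 + 5.1 + 3.1 + 6.8
Mean = 20.8 / 4 = 5.20 mm


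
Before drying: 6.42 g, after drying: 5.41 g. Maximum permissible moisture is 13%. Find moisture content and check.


MC = (6.42 - 5.41) / 6.42 x 100 = 15.7%
Maximum: 13%
Acceptable: No


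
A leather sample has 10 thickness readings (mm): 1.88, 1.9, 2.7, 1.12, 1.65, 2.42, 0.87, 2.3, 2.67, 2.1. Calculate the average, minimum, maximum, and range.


Average = 1.96 mm
Min = 0.87 mm
Max = 2.7 mm
Range = 1.83 mm

Sum = 19.61
Average = 19.61 / 10 = 1.96 mm
Minimum = 0.87 mm
Maximum = 2.7 mm
Range = 2.7 - 0.87 = 1.83 mm


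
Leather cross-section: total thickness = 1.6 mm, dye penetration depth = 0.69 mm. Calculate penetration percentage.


Penetration% = 0.69 / 1.6 x 100
Penetration = 43.1%


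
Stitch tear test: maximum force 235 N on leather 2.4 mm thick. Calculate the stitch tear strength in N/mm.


97.9 N/mm

Stitch tear strength = force / thickness
STS = 235 / 2.4 = 97.9 N/mm


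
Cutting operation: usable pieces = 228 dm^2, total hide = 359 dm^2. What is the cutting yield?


63.5%


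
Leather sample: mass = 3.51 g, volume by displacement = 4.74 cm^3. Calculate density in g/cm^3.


Density = mass / volume
Density = 3.51 / 4.74 = 0.741 g/cm^3


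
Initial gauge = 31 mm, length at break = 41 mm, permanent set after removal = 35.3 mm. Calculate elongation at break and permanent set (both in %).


Elongation at break = 32.3%
Permanent set = 13.9%


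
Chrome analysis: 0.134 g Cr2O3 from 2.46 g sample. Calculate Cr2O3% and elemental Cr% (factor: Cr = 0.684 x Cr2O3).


Cr2O3 = 5.45%
Cr = 3.73%


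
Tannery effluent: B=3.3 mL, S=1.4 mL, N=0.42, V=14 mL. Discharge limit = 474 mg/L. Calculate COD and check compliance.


COD = 456.0 mg/L
Compliant: Yes

COD = (3.3 - 1.4) x 0.42 x 8000 / 14 = 456.0 mg/L
Limit: 474 mg/L
Compliant: Yes


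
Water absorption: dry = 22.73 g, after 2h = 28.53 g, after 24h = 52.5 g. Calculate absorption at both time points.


WA (2h) = (28.53 - 22.73) / 22.73 x 100 = 25.5%
WA (24h) = (52.5 - 22.73) / 22.73 x 100 = 131.0%


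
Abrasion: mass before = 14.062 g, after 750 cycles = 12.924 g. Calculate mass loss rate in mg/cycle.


Mass loss = 14.062 - 12.924 = 1.138 g
Rate = 1.138 / 750 x 1000 = 1.517 mg/cycle


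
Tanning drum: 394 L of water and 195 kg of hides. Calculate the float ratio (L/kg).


Float ratio = water / hide weight
Ratio = 394 / 195 = 2.0


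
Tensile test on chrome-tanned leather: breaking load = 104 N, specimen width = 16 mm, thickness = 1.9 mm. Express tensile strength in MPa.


Cross-section = 16 x 1.9 = 30.4 mm^2
TS = 104 / 30.4 = 3.42 MPa
(1 N/mm^2 = 1 MPa)


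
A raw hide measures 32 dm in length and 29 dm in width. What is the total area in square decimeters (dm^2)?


928 dm^2

Area = length x width
Area = 32 x 29 = 928 dm^2


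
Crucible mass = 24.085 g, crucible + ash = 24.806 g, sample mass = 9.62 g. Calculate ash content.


Ash mass = 0.721 g
Ash content = 7.49%

Ash mass = 24.806 - 24.085 = 0.721 g
Ash% = 0.721 / 9.62 x 100 = 7.49%


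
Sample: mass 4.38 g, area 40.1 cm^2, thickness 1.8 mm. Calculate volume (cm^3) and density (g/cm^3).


Thickness in cm = 1.8 / 10 = 0.18 cm
Volume = 40.1 x 0.18 = 7.218 cm^3
Density = 4.38 / 7.218 = 0.607 g/cm^3


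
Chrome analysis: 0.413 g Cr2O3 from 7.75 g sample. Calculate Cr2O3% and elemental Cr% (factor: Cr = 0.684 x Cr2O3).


Cr2O3% = 0.413 / 7.75 x 100 = 5.33%
Cr% = 5.33 x 0.684 = 3.65%


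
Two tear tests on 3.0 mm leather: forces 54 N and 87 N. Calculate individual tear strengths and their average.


Tear 1 = 18.0 N/mm
Tear 2 = 29.0 N/mm
Average = 23.5 N/mm


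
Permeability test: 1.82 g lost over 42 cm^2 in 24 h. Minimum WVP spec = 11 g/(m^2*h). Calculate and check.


WVP = 1.82 / (42 x 24) x 10000 = 18.06 g/(m^2*h)
Minimum: 11 g/(m^2*h)
Meets spec: Yes


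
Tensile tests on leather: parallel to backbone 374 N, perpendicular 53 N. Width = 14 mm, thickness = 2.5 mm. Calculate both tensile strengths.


Parallel = 10.69 N/mm^2
Perpendicular = 1.51 N/mm^2

Area = 14 x 2.5 = 35.0 mm^2
TS (parallel) = 374 / 35.0 = 10.69 N/mm^2
TS (perpendicular) = 53 / 35.0 = 1.51 N/mm^2


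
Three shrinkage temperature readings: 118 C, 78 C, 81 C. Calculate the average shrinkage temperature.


Average = (118 + 78 + 81) / 3
Average = 277 / 3 = 92.3 C


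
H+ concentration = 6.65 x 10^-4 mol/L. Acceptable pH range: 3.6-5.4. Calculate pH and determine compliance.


pH = -log10(6.65 x 10^-4) = 3.18
Range: 3.6 to 5.4
Compliant: No


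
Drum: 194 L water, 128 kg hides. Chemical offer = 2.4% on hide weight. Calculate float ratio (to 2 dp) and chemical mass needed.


Float ratio = 1.52
Chemical needed = 3.072 kg


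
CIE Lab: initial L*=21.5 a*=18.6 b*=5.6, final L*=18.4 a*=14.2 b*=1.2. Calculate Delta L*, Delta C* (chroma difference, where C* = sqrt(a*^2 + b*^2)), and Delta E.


Delta L* = -3.1
Delta C* = -5.17
Delta E = 6.95

Delta L* = 18.4 - 21.5 = -3.1
C1* = sqrt((18.6)^2 + (5.6)^2) = 19.425
C2* = sqrt((14.2)^2 + (1.2)^2) = 14.251
Delta C* = 14.251 - 19.425 = -5.17
Delta E = sqrt((-3.1)^2 + (-4.4)^2 + (-4.4)^2) = 6.95


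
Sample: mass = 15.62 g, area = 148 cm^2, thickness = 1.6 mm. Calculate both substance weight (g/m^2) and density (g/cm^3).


SW = 15.62 / 148 x 10000 = 1055.4 g/m^2
Volume = 148 x 1.6 / 10 = 23.68 cm^3
Density = 15.62 / 23.68 = 0.660 g/cm^3


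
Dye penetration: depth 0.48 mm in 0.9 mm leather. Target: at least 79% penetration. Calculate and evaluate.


Penetration = 53.3%
Meets target: No


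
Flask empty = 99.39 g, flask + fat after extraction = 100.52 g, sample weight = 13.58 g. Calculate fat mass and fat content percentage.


Fat mass = 1.13 g
Fat content = 8.3%

Fat mass = 100.52 - 99.39 = 1.13 g
Fat% = 1.13 / 13.58 x 100 = 8.3%


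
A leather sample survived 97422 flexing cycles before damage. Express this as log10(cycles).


log10(97422) = 4.99


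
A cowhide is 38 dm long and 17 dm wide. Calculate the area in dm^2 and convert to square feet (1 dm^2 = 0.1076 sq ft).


Area = 38 x 17 = 646 dm^2
Conversion: 646 x 0.1076 = 69.51 sq ft


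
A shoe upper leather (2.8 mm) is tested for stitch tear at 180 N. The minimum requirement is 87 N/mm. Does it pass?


STS = 180 / 2.8 = 64.3 N/mm
Minimum required: 87 N/mm
Passes: No


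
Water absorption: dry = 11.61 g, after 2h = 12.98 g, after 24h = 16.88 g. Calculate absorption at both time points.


WA (2h) = (12.98 - 11.61) / 11.61 x 100 = 11.8%
WA (24h) = (16.88 - 11.61) / 11.61 x 100 = 45.4%


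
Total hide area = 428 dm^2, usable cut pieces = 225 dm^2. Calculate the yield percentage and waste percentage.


Yield = 52.6%
Waste = 47.4%


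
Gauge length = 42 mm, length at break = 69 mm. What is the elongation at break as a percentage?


64.3%

Extension = 69 - 42 = 27 mm
Elongation = 27 / 42 x 100 = 64.3%


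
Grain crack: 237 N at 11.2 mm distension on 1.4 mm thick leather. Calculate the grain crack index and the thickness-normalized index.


Crack index = 237 / 11.2 = 21.2 N/mm
Normalized = 21.2 / 1.4 = 15.1 N/mm per mm


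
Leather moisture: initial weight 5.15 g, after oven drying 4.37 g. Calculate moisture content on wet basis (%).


Moisture = 5.15 - 4.37 = 0.78 g
MC = 0.78 / 5.15 x 100 = 15.1%


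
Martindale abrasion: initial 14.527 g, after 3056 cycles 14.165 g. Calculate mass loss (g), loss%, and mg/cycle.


Mass loss = 0.362 g
Loss = 2.49%
Rate = 0.118 mg/cycle

Loss = 14.527 - 14.165 = 0.362 g
Loss% = 0.362 / 14.527 x 100 = 2.49%
Rate = 0.362 / 3056 x 1000 = 0.118 mg/cycle


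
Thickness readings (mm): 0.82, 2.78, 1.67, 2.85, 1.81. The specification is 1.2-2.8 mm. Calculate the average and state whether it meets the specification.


Sum = 9.93
Average = 9.93 / 5 = 1.99 mm
Specification range: 1.2 to 2.8 mm
Within spec: Yes


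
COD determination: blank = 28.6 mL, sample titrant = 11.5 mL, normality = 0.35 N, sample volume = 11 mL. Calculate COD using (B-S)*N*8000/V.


4352.7 mg/L


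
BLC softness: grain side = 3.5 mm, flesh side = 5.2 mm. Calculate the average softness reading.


4.35 mm


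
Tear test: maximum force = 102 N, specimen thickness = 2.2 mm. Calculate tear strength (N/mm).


Tear strength = force / thickness
Tear = 102 / 2.2 = 46.4 N/mm


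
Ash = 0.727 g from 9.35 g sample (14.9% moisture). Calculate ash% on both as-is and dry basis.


As-is ash = 7.78%
Dry-basis ash = 9.14%

As-is ash% = 0.727 / 9.35 x 100 = 7.78%
Dry mass = 9.35 x (100 - 14.9) / 100 = 7.95685 g
Dry-basis ash% = 0.727 / 7.95685 x 100 = 9.14%


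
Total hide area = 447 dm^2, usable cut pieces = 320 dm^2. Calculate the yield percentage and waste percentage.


Yield = 71.6%
Waste = 28.4%

Yield = 320 / 447 x 100 = 71.6%
Waste = 447 - 320 = 127 dm^2
Waste% = 100 - 71.6 = 28.4%


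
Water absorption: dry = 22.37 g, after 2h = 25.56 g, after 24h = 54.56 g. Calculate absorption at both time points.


2h absorption = 14.3%
24h absorption = 143.9%


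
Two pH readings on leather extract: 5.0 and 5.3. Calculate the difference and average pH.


Difference = |5.0 - 5.3| = 0.3
Average = (5.0 + 5.3) / 2 = 5.15


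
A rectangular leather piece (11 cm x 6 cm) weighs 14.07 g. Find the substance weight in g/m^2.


Area = 11 x 6 = 66 cm^2
SW = 14.07 / 66 x 10000 = 2131.8 g/m^2


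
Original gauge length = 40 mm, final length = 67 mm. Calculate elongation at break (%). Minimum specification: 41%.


Elongation = 67.5%
Meets spec: Yes

Extension = 67 - 40 = 27 mm
Elongation = 27 / 40 x 100 = 67.5%
Minimum required: 41%
Meets specification: Yes


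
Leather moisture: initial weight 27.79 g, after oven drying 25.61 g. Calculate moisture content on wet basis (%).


Moisture = 27.79 - 25.61 = 2.18 g
MC = 2.18 / 27.79 x 100 = 7.8%


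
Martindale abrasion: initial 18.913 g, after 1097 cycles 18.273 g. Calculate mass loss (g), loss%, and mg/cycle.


Mass loss = 0.640 g
Loss = 3.38%
Rate = 0.583 mg/cycle

Loss = 18.913 - 18.273 = 0.640 g
Loss% = 0.640 / 18.913 x 100 = 3.38%
Rate = 0.640 / 1097 x 1000 = 0.583 mg/cycle


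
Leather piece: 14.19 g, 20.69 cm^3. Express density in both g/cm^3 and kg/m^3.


0.686 g/cm^3
686 kg/m^3

Density = 14.19 / 20.69 = 0.686 g/cm^3
Convert: 0.686 x 1000 = 686 kg/m^3


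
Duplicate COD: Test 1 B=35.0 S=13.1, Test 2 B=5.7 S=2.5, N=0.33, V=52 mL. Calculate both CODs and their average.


COD1 = (35.0 - 13.1) x 0.33 x 8000 / 52 = 1111.8 mg/L
COD2 = (5.7 - 2.5) x 0.33 x 8000 / 52 = 162.5 mg/L
Average = (1111.8 + 162.5) / 2 = 637.2 mg/L


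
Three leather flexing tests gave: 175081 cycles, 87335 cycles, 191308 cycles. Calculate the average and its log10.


Average = 151241 cycles
log10 = 5.18

Average = (175081 + 87335 + 191308) / 3 = 151241 cycles
log10(151241) = 5.18


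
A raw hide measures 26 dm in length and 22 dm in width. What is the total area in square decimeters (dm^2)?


Area = length x width
Area = 26 x 22 = 572 dm^2


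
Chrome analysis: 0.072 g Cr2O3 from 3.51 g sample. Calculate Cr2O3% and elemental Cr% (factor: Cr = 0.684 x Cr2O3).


Cr2O3% = 0.072 / 3.51 x 100 = 2.05%
Cr% = 2.05 x 0.684 = 1.40%


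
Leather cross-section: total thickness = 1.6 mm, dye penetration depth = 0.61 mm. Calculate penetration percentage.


Penetration% = 0.61 / 1.6 x 100
Penetration = 38.1%


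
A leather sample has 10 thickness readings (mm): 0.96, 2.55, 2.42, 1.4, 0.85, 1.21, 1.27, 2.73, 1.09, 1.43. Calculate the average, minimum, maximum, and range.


Average = 1.59 mm
Min = 0.85 mm
Max = 2.73 mm
Range = 1.88 mm

Sum = 15.91
Average = 15.91 / 10 = 1.59 mm
Minimum = 0.85 mm
Maximum = 2.73 mm
Range = 2.73 - 0.85 = 1.88 mm


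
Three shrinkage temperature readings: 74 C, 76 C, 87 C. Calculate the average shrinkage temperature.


79.0 C

Average = (74 + 76 + 87) / 3
Average = 237 / 3 = 79.0 C


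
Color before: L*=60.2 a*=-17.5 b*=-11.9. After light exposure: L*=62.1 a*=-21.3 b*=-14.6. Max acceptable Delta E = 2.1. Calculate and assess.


dL = 1.9, da = -3.8, db = -2.7
dE = sqrt((1.9)^2 + (-3.8)^2 + (-2.7)^2) = 5.03
Max = 2.1
Passes: No


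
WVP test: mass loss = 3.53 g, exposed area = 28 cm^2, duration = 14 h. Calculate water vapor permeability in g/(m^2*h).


WVP = mass_loss / (area x time) x 10000
WVP = 3.53 / (28 x 14) x 10000
WVP = 3.53 / 392 x 10000 = 90.05 g/(m^2*h)


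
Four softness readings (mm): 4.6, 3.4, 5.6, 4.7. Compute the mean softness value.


Sum = 4.6 + 3.4 + 5.6 + 4.7
Mean = 18.3 / 4 = 4.58 mm


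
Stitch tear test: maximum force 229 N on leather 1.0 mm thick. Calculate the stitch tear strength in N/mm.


229.0 N/mm

Stitch tear strength = force / thickness
STS = 229 / 1.0 = 229.0 N/mm


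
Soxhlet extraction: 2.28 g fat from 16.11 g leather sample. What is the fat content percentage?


14.2%


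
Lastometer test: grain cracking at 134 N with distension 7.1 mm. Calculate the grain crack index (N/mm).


18.9 N/mm

Grain crack index = force / distension
Index = 134 / 7.1 = 18.9 N/mm


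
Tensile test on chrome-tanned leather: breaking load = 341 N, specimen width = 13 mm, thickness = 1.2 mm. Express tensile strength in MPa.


21.86 MPa
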